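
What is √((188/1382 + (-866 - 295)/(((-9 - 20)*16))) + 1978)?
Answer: √12725569345421/80156 ≈ 44.504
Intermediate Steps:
√((188/1382 + (-866 - 295)/(((-9 - 20)*16))) + 1978) = √((188*(1/1382) - 1161/((-29*16))) + 1978) = √((94/691 - 1161/(-464)) + 1978) = √((94/691 - 1161*(-1/464)) + 1978) = √((94/691 + 1161/464) + 1978) = √(845867/320624 + 1978) = √(635040139/320624) = √12725569345421/80156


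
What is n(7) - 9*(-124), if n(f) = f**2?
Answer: 1165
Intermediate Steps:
n(7) - 9*(-124) = 7**2 - 9*(-124) = 49 + 1116 = 1165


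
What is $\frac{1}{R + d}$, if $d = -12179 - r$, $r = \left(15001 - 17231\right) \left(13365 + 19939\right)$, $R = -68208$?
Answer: $\frac{1}{74187533} \approx 1.3479 \cdot 10^{-8}$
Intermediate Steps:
$r = -74267920$ ($r = \left(-2230\right) 33304 = -74267920$)
$d = 74255741$ ($d = -12179 - -74267920 = -12179 + 74267920 = 74255741$)
$\frac{1}{R + d} = \frac{1}{-68208 + 74255741} = \frac{1}{74187533}$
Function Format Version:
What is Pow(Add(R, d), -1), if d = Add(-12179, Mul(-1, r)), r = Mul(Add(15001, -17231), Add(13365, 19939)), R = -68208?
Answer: Rational(1, 74187533) ≈ 1.3479e-8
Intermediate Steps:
r = -74267920 (r = Mul(-2230, 33304) = -74267920)
d = 74255741 (d = Add(-12179, Mul(-1, -74267920)) = Add(-12179, 74267920) = 74255741)
Pow(Add(R, d), -1) = Pow(Add(-68208, 74255741), -1) = Pow(74187533, -1) = Rational(1, 74187533)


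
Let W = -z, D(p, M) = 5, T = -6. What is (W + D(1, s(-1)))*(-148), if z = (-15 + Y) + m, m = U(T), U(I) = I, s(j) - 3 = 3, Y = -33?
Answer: -8732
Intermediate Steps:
s(j) = 6 (s(j) = 3 + 3 = 6)
m = -6
z = -54 (z = (-15 - 33) - 6 = -48 - 6 = -54)
W = 54 (W = -1*(-54) = 54)
(W + D(1, s(-1)))*(-148) = (54 + 5)*(-148) = 59*(-148) = -8732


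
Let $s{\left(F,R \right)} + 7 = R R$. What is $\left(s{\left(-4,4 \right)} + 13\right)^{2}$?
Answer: $484$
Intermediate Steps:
$s{\left(F,R \right)} = -7 + R^{2}$ ($s{\left(F,R \right)} = -7 + R R = -7 + R^{2}$)
$\left(s{\left(-4,4 \right)} + 13\right)^{2} = \left(\left(-7 + 4^{2}\right) + 13\right)^{2} = \left(\left(-7 + 16\right) + 13\right)^{2} = \left(9 + 13\right)^{2} = 22^{2} = 484$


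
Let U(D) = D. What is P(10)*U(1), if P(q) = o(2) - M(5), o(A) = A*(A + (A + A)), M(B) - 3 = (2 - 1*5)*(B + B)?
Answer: 39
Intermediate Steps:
M(B) = 3 - 6*B (M(B) = 3 + (2 - 1*5)*(B + B) = 3 + (2 - 5)*(2*B) = 3 - 6*B)
o(A) = 3*A² (o(A) = A*(A + 2*A) = A*(3*A) = 3*A²)
P(q) = 39 (P(q) = 3*2² - (3 - 6*5) = 3*4 - (3 - 30) = 12 - 1*(-27) = 12 + 27 = 39)
P(10)*U(1) = 39*1 = 39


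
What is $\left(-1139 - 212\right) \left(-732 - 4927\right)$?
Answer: $7645309$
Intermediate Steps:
$\left(-1139 - 212\right) \left(-732 - 4927\right) = \left(-1351\right) \left(-5659\right) = 7645309$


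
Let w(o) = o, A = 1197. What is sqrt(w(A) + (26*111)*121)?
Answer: sqrt(350403) ≈ 591.95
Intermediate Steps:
sqrt(w(A) + (26*111)*121) = sqrt(1197 + (26*111)*121) = sqrt(1197 + 2886*121) = sqrt(1197 + 349206) = sqrt(350403)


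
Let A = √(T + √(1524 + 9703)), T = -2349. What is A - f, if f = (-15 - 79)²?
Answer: -8836 + I*√(2349 - √11227) ≈ -8836.0 + 47.361*I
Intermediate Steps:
A = √(-2349 + √11227) (A = √(-2349 + √(1524 + 9703)) = √(-2349 + √11227) ≈ 47.361*I)
f = 8836 (f = (-94)² = 8836)
A - f = √(-2349 + √11227) - 1*8836 = √(-2349 + √11227) - 8836 = -8836 + √(-2349 + √11227)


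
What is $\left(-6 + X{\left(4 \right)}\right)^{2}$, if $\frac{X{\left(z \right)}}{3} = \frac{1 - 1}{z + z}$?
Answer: $36$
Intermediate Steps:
$X{\left(z \right)} = 0$ ($X{\left(z \right)} = 3 \frac{1 - 1}{z + z} = 3 \frac{0}{2 z} = 3 \cdot 0 \frac{1}{2 z} = 3 \cdot 0 = 0$)
$\left(-6 + X{\left(4 \right)}\right)^{2} = \left(-6 + 0\right)^{2} = \left(-6\right)^{2} = 36$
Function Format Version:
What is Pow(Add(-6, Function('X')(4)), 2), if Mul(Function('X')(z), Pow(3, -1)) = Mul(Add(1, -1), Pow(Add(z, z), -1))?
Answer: 36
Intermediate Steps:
Function('X')(z) = 0 (Function('X')(z) = Mul(3, Mul(Add(1, -1), Pow(Add(z, z), -1))) = Mul(3, Mul(0, Pow(Mul(2, z), -1))) = Mul(3, Mul(0, Mul(Rational(1, 2), Pow(z, -1)))) = Mul(3, 0) = 0)
Pow(Add(-6, Function('X')(4)), 2) = Pow(Add(-6, 0), 2) = Pow(-6, 2) = 36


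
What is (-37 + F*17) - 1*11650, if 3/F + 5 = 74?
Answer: -268784/23 ≈ -11686.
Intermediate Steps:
F = 1/23 (F = 3/(-5 + 74) = 3/69 = 3*(1/69) = 1/23 ≈ 0.043478)
(-37 + F*17) - 1*11650 = (-37 + (1/23)*17) - 1*11650 = (-37 + 17/23) - 11650 = -834/23 - 11650 = -268784/23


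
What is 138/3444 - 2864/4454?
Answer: -770747/1278298 ≈ -0.60295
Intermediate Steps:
138/3444 - 2864/4454 = 138*(1/3444) - 2864*1/4454 = 23/574 - 1432/2227 = -770747/1278298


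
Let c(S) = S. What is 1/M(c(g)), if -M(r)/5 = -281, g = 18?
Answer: 1/1405 ≈ 0.00071174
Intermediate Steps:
M(r) = 1405 (M(r) = -5*(-281) = 1405)
1/M(c(g)) = 1/1405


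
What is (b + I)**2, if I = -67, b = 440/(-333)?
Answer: 517608001/110889 ≈ 4667.8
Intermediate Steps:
b = -440/333 (b = 440*(-1/333) = -440/333 ≈ -1.3213)
(b + I)**2 = (-440/333 - 67)**2 = (-22751/333)**2 = 517608001/110889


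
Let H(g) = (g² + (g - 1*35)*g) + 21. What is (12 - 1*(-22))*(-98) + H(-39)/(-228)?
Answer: -63677/19 ≈ -3351.4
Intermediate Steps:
H(g) = 21 + g² + g*(-35 + g) (H(g) = (g² + (g - 35)*g) + 21 = (g² + (-35 + g)*g) + 21 = (g² + g*(-35 + g)) + 21 = 21 + g² + g*(-35 + g))
(12 - 1*(-22))*(-98) + H(-39)/(-228) = (12 - 1*(-22))*(-98) + (21 - 35*(-39) + 2*(-39)²)/(-228) = (12 + 22)*(-98) + (21 + 1365 + 2*1521)*(-1/228) = 34*(-98) + (21 + 1365 + 3042)*(-1/228) = -3332 + 4428*(-1/228) = -3332 - 369/19 = -63677/19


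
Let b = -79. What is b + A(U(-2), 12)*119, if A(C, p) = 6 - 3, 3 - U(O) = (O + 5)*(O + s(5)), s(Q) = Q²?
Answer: 278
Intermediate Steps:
U(O) = 3 - (5 + O)*(25 + O) (U(O) = 3 - (O + 5)*(O + 5²) = 3 - (5 + O)*(O + 25) = 3 - (5 + O)*(25 + O))
A(C, p) = 3
b + A(U(-2), 12)*119 = -79 + 3*119 = -79 + 357 = 278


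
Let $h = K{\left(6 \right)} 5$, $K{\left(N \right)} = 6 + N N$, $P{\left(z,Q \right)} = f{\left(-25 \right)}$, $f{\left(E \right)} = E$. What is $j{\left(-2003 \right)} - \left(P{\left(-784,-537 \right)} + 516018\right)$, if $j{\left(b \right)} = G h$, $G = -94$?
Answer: $-535733$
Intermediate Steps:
$P{\left(z,Q \right)} = -25$
$K{\left(N \right)} = 6 + N^{2}$
$h = 210$ ($h = \left(6 + 6^{2}\right) 5 = \left(6 + 36\right) 5 = 42 \cdot 5 = 210$)
$j{\left(b \right)} = -19740$ ($j{\left(b \right)} = \left(-94\right) 210 = -19740$)
$j{\left(-2003 \right)} - \left(P{\left(-784,-537 \right)} + 516018\right) = -19740 - \left(-25 + 516018\right) = -19740 - 515993 = -535733$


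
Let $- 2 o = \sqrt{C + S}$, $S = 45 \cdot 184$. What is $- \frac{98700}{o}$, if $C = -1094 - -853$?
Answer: $\frac{197400 \sqrt{8039}}{8039} \approx 2201.6$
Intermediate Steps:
$S = 8280$
$C = -241$ ($C = -1094 + 853 = -241$)
$o = - \frac{\sqrt{8039}}{2}$ ($o = - \frac{\sqrt{-241 + 8280}}{2} = - \frac{\sqrt{8039}}{2} \approx -44.83$)
$- \frac{98700}{o} = - \frac{98700}{\left(- \frac{1}{2}\right) \sqrt{8039}} = - 98700 \left(- \frac{2 \sqrt{8039}}{8039}\right) = \frac{197400 \sqrt{8039}}{8039}$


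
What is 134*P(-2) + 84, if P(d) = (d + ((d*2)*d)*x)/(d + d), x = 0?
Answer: 151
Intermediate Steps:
P(d) = ½ (P(d) = (d + ((d*2)*d)*0)/(d + d) = (d + ((2*d)*d)*0)/((2*d)) = (d + (2*d²)*0)*(1/(2*d)) = (d + 0)*(1/(2*d)) = d*(1/(2*d)) = ½)
134*P(-2) + 84 = 134*(½) + 84 = 67 + 84 = 151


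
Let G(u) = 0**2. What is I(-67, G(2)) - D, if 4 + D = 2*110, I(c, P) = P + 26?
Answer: -190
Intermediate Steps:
G(u) = 0
I(c, P) = 26 + P
D = 216 (D = -4 + 2*110 = -4 + 220 = 216)
I(-67, G(2)) - D = (26 + 0) - 1*216 = 26 - 216 = -190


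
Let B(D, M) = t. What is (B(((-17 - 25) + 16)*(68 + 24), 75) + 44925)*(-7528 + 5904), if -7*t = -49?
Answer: -72969568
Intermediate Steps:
t = 7 (t = -⅐*(-49) = 7)
B(D, M) = 7
(B(((-17 - 25) + 16)*(68 + 24), 75) + 44925)*(-7528 + 5904) = (7 + 44925)*(-7528 + 5904) = 44932*(-1624) = -72969568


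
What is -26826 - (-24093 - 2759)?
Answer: 26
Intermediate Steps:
-26826 - (-24093 - 2759) = -26826 - 1*(-26852) = -26826 + 26852 = 26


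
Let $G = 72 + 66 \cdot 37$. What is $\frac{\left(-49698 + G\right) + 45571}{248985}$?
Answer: $- \frac{1613}{248985} \approx -0.0064783$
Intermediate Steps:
$G = 2514$ ($G = 72 + 2442 = 2514$)
$\frac{\left(-49698 + G\right) + 45571}{248985} = \frac{\left(-49698 + 2514\right) + 45571}{248985} = \left(-47184 + 45571\right) \frac{1}{248985} = \left(-1613\right) \frac{1}{248985} = - \frac{1613}{248985}$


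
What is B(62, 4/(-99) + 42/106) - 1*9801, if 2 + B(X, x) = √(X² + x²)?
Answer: -9803 + √105832684285/5247 ≈ -9741.0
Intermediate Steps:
B(X, x) = -2 + √(X² + x²)
B(62, 4/(-99) + 42/106) - 1*9801 = (-2 + √(62² + (4/(-99) + 42/106)²)) - 1*9801 = (-2 + √(3844 + (4*(-1/99) + 42*(1/106))²)) - 9801 = (-2 + √(3844 + (-4/99 + 21/53)²)) - 9801 = (-2 + √(3844 + (1867/5247)²)) - 9801 = (-2 + √(3844 + 3485689/27531009)) - 9801 = (-2 + √(105832684285/27531009)) - 9801 = (-2 + √105832684285/5247) - 9801 = -9803 + √105832684285/5247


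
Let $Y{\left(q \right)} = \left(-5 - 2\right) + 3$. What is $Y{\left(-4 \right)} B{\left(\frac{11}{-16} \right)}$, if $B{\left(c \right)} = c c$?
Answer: $- \frac{121}{64} \approx -1.8906$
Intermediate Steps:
$B{\left(c \right)} = c^{2}$
$Y{\left(q \right)} = -4$ ($Y{\left(q \right)} = -7 + 3 = -4$)
$Y{\left(-4 \right)} B{\left(\frac{11}{-16} \right)} = - 4 \left(\frac{11}{-16}\right)^{2} = - 4 \left(11 \left(- \frac{1}{16}\right)\right)^{2} = - 4 \left(- \frac{11}{16}\right)^{2} = \left(-4\right) \frac{121}{256} = - \frac{121}{64}$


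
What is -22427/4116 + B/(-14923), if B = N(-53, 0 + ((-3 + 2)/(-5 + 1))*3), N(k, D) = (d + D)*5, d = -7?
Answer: -83637374/15355767 ≈ -5.4466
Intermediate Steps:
N(k, D) = -35 + 5*D (N(k, D) = (-7 + D)*5 = -35 + 5*D)
B = -125/4 (B = -35 + 5*(0 + ((-3 + 2)/(-5 + 1))*3) = -35 + 5*(0 - 1/(-4)*3) = -35 + 5*(0 - 1*(-1/4)*3) = -35 + 5*(0 + (1/4)*3) = -35 + 5*(0 + 3/4) = -35 + 5*(3/4) = -35 + 15/4 = -125/4 ≈ -31.250)
-22427/4116 + B/(-14923) = -22427/4116 - 125/4/(-14923) = -22427*1/4116 - 125/4*(-1/14923) = -22427/4116 + 125/59692 = -83637374/15355767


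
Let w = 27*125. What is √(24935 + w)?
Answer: √28310 ≈ 168.26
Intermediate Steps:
w = 3375
√(24935 + w) = √(24935 + 3375) = √28310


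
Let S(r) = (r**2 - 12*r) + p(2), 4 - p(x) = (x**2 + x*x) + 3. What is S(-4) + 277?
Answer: 334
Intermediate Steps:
p(x) = 1 - 2*x**2 (p(x) = 4 - ((x**2 + x*x) + 3) = 4 - ((x**2 + x**2) + 3) = 4 - (2*x**2 + 3) = 4 - (3 + 2*x**2) = 4 + (-3 - 2*x**2) = 1 - 2*x**2)
S(r) = -7 + r**2 - 12*r (S(r) = (r**2 - 12*r) + (1 - 2*2**2) = (r**2 - 12*r) + (1 - 2*4) = (r**2 - 12*r) + (1 - 8) = (r**2 - 12*r) - 7 = -7 + r**2 - 12*r)
S(-4) + 277 = (-7 + (-4)**2 - 12*(-4)) + 277 = (-7 + 16 + 48) + 277 = 57 + 277 = 334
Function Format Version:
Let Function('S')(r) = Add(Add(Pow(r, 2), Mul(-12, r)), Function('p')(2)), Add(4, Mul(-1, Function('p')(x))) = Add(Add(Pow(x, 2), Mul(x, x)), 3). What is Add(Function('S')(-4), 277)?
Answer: 334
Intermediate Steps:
Function('p')(x) = Add(1, Mul(-2, Pow(x, 2))) (Function('p')(x) = Add(4, Mul(-1, Add(Add(Pow(x, 2), Mul(x, x)), 3))) = Add(4, Mul(-1, Add(Add(Pow(x, 2), Pow(x, 2)), 3))) = Add(4, Mul(-1, Add(Mul(2, Pow(x, 2)), 3))) = Add(4, Mul(-1, Add(3, Mul(2, Pow(x, 2))))) = Add(4, Add(-3, Mul(-2, Pow(x, 2)))) = Add(1, Mul(-2, Pow(x, 2))))
Function('S')(r) = Add(-7, Pow(r, 2), Mul(-12, r)) (Function('S')(r) = Add(Add(Pow(r, 2), Mul(-12, r)), Add(1, Mul(-2, Pow(2, 2)))) = Add(Add(Pow(r, 2), Mul(-12, r)), Add(1, Mul(-2, 4))) = Add(Add(Pow(r, 2), Mul(-12, r)), Add(1, -8)) = Add(Add(Pow(r, 2), Mul(-12, r)), -7) = Add(-7, Pow(r, 2), Mul(-12, r)))
Add(Function('S')(-4), 277) = Add(Add(-7, Pow(-4, 2), Mul(-12, -4)), 277) = Add(Add(-7, 16, 48), 277) = Add(57, 277) = 334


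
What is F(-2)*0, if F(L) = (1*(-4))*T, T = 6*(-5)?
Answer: 0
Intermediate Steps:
T = -30
F(L) = 120 (F(L) = (1*(-4))*(-30) = -4*(-30) = 120)
F(-2)*0 = 120*0 = 0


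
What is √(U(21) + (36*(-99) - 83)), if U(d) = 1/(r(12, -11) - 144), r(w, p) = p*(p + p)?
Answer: I*√714810/14 ≈ 60.39*I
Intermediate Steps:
r(w, p) = 2*p² (r(w, p) = p*(2*p) = 2*p²)
U(d) = 1/98 (U(d) = 1/(2*(-11)² - 144) = 1/(2*121 - 144) = 1/(242 - 144) = 1/98)
√(U(21) + (36*(-99) - 83)) = √(1/98 + (36*(-99) - 83)) = √(1/98 + (-3564 - 83)) = √(1/98 - 3647) = √(-357405/98) = I*√714810/14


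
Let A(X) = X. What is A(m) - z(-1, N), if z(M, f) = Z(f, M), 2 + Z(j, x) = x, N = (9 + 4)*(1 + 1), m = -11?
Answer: -8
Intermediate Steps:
N = 26 (N = 13*2 = 26)
Z(j, x) = -2 + x
z(M, f) = -2 + M
A(m) - z(-1, N) = -11 - (-2 - 1) = -11 - 1*(-3) = -11 + 3 = -8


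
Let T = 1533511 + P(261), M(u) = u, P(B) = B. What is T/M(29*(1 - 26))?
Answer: -1533772/725 ≈ -2115.5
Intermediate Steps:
T = 1533772 (T = 1533511 + 261 = 1533772)
T/M(29*(1 - 26)) = 1533772/((29*(1 - 26))) = 1533772/((29*(-25))) = 1533772/(-725) = 1533772*(-1/725) = -1533772/725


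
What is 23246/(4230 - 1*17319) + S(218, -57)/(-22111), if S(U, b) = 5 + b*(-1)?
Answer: -514803824/289410879 ≈ -1.7788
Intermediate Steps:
S(U, b) = 5 - b
23246/(4230 - 1*17319) + S(218, -57)/(-22111) = 23246/(4230 - 1*17319) + (5 - 1*(-57))/(-22111) = 23246/(4230 - 17319) + (5 + 57)*(-1/22111) = 23246/(-13089) + 62*(-1/22111) = 23246*(-1/13089) - 62/22111 = -23246/13089 - 62/22111 = -514803824/289410879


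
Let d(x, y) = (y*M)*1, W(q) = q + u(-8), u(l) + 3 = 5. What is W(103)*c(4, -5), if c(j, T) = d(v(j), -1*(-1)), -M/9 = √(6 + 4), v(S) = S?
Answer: -945*√10 ≈ -2988.4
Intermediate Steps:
u(l) = 2 (u(l) = -3 + 5 = 2)
W(q) = 2 + q (W(q) = q + 2 = 2 + q)
M = -9*√10 (M = -9*√(6 + 4) = -9*√10 ≈ -28.461)
d(x, y) = -9*y*√10 (d(x, y) = (y*(-9*√10))*1 = -9*y*√10*1 = -9*y*√10)
c(j, T) = -9*√10 (c(j, T) = -9*(-1*(-1))*√10 = -9*1*√10 = -9*√10)
W(103)*c(4, -5) = (2 + 103)*(-9*√10) = 105*(-9*√10) = -945*√10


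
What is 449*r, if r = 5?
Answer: 2245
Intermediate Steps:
449*r = 449*5 = 2245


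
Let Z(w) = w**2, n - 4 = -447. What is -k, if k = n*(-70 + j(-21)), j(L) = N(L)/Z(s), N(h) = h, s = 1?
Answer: -40313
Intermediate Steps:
n = -443 (n = 4 - 447 = -443)
j(L) = L (j(L) = L/(1**2) = L/1 = L*1 = L)
k = 40313 (k = -443*(-70 - 21) = -443*(-91) = 40313)
-k = -1*40313 = -40313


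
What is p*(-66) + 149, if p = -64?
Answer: 4373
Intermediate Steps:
p*(-66) + 149 = -64*(-66) + 149 = 4224 + 149 = 4373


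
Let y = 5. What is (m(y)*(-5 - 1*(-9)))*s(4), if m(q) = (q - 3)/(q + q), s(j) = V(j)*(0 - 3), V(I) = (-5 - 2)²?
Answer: -588/5 ≈ -117.60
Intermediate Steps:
V(I) = 49 (V(I) = (-7)² = 49)
s(j) = -147 (s(j) = 49*(0 - 3) = 49*(-3) = -147)
m(q) = (-3 + q)/(2*q) (m(q) = (-3 + q)/((2*q)) = (-3 + q)*(1/(2*q)) = (-3 + q)/(2*q))
(m(y)*(-5 - 1*(-9)))*s(4) = (((½)*(-3 + 5)/5)*(-5 - 1*(-9)))*(-147) = (((½)*(⅕)*2)*(-5 + 9))*(-147) = ((⅕)*4)*(-147) = (⅘)*(-147) = -588/5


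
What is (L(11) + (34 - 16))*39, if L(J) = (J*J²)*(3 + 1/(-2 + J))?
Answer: 486590/3 ≈ 1.6220e+5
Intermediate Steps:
L(J) = J³*(3 + 1/(-2 + J))
(L(11) + (34 - 16))*39 = (11³*(-5 + 3*11)/(-2 + 11) + (34 - 16))*39 = (1331*(-5 + 33)/9 + 18)*39 = (1331*(⅑)*28 + 18)*39 = (37268/9 + 18)*39 = (37430/9)*39 = 486590/3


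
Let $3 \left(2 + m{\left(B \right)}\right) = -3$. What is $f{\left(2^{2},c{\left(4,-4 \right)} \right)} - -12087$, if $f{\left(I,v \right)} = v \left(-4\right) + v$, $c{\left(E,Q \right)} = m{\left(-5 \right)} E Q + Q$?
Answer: $11955$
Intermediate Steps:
$m{\left(B \right)} = -3$ ($m{\left(B \right)} = -2 + \frac{1}{3} \left(-3\right) = -2 - 1 = -3$)
$c{\left(E,Q \right)} = Q - 3 E Q$ ($c{\left(E,Q \right)} = - 3 E Q + Q = Q - 3 E Q$)
$f{\left(I,v \right)} = - 3 v$ ($f{\left(I,v \right)} = - 4 v + v = - 3 v$)
$f{\left(2^{2},c{\left(4,-4 \right)} \right)} - -12087 = - 3 \left(- 4 \left(1 - 12\right)\right) - -12087 = - 3 \left(- 4 \left(1 - 12\right)\right) + 12087 = - 3 \left(\left(-4\right) \left(-11\right)\right) + 12087 = \left(-3\right) 44 + 12087 = -132 + 12087 = 11955$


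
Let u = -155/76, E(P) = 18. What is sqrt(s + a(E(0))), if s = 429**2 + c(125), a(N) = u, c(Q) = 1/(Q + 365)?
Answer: sqrt(325546520885)/1330 ≈ 429.00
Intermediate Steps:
c(Q) = 1/(365 + Q)
u = -155/76 (u = -155*1/76 = -155/76 ≈ -2.0395)
a(N) = -155/76
s = 90180091/490 (s = 429**2 + 1/(365 + 125) = 184041 + 1/490 = 90180091/490 ≈ 1.8404e+5)
sqrt(s + a(E(0))) = sqrt(90180091/490 - 155/76) = sqrt(3426805483/18620) = sqrt(325546520885)/1330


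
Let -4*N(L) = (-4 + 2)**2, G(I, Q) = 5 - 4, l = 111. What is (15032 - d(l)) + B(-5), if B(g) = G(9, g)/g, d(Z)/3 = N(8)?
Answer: 75174/5 ≈ 15035.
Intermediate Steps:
G(I, Q) = 1
N(L) = -1 (N(L) = -(-4 + 2)**2/4 = -1/4*(-2)**2 = -1/4*4 = -1)
d(Z) = -3 (d(Z) = 3*(-1) = -3)
B(g) = 1/g
(15032 - d(l)) + B(-5) = (15032 - 1*(-3)) + 1/(-5) = (15032 + 3) - 1/5 = 15035 - 1/5 = 75174/5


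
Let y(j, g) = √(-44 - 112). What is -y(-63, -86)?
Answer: -2*I*√39 ≈ -12.49*I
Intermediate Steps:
y(j, g) = 2*I*√39 (y(j, g) = √(-156) = 2*I*√39)
-y(-63, -86) = -2*I*√39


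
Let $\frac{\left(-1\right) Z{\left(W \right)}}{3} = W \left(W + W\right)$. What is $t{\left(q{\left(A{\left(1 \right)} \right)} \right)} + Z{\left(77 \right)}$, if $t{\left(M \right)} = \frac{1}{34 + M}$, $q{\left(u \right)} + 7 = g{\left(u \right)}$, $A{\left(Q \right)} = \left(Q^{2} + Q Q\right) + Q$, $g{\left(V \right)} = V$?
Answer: $- \frac{1067219}{30} \approx -35574.0$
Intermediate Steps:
$Z{\left(W \right)} = - 6 W^{2}$ ($Z{\left(W \right)} = - 3 W \left(W + W\right) = - 3 W 2 W = - 3 \cdot 2 W^{2} = - 6 W^{2}$)
$A{\left(Q \right)} = Q + 2 Q^{2}$ ($A{\left(Q \right)} = \left(Q^{2} + Q^{2}\right) + Q = 2 Q^{2} + Q = Q + 2 Q^{2}$)
$q{\left(u \right)} = -7 + u$
$t{\left(q{\left(A{\left(1 \right)} \right)} \right)} + Z{\left(77 \right)} = \frac{1}{34 - \left(7 - \left(1 + 2 \cdot 1\right)\right)} - 6 \cdot 77^{2} = \frac{1}{34 - \left(7 - \left(1 + 2\right)\right)} - 35574 = \frac{1}{34 + \left(-7 + 1 \cdot 3\right)} - 35574 = \frac{1}{34 + \left(-7 + 3\right)} - 35574 = \frac{1}{34 - 4} - 35574 = \frac{1}{30} - 35574 = - \frac{1067219}{30}$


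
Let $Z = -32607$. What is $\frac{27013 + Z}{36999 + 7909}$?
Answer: $- \frac{2797}{22454} \approx -0.12457$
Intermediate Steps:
$\frac{27013 + Z}{36999 + 7909} = \frac{27013 - 32607}{36999 + 7909} = - \frac{5594}{44908} = \left(-5594\right) \frac{1}{44908} = - \frac{2797}{22454}$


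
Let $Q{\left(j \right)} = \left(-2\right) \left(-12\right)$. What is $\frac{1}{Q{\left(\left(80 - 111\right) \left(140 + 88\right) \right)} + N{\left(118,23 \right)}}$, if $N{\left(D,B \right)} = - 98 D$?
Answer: $- \frac{1}{11540} \approx -8.6655 \cdot 10^{-5}$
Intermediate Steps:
$Q{\left(j \right)} = 24$
$\frac{1}{Q{\left(\left(80 - 111\right) \left(140 + 88\right) \right)} + N{\left(118,23 \right)}} = \frac{1}{24 - 11564} = \frac{1}{-11540} = - \frac{1}{11540}$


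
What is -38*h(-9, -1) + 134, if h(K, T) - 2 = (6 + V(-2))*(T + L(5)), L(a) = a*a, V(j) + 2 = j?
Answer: -1766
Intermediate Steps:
V(j) = -2 + j
L(a) = a**2
h(K, T) = 52 + 2*T (h(K, T) = 2 + (6 + (-2 - 2))*(T + 5**2) = 2 + (6 - 4)*(T + 25) = 2 + 2*(25 + T) = 2 + (50 + 2*T) = 52 + 2*T)
-38*h(-9, -1) + 134 = -38*(52 + 2*(-1)) + 134 = -38*(52 - 2) + 134 = -38*50 + 134 = -1900 + 134 = -1766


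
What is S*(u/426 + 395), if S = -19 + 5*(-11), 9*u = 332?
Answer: -56046194/1917 ≈ -29236.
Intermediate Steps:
u = 332/9 (u = (⅑)*332 = 332/9 ≈ 36.889)
S = -74 (S = -19 - 55 = -74)
S*(u/426 + 395) = -74*((332/9)/426 + 395) = -74*((332/9)*(1/426) + 395) = -74*(166/1917 + 395) = -74*757381/1917 = -56046194/1917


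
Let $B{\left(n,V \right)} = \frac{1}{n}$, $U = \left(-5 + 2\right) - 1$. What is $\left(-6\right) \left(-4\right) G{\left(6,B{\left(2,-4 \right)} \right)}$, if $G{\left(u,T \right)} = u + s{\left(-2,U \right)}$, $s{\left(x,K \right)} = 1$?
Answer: $168$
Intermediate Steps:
$U = -4$ ($U = -3 - 1 = -4$)
$G{\left(u,T \right)} = 1 + u$ ($G{\left(u,T \right)} = u + 1 = 1 + u$)
$\left(-6\right) \left(-4\right) G{\left(6,B{\left(2,-4 \right)} \right)} = \left(-6\right) \left(-4\right) \left(1 + 6\right) = 24 \cdot 7 = 168$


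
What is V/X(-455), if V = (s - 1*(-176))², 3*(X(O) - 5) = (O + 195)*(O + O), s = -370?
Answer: 112908/236615 ≈ 0.47718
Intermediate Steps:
X(O) = 5 + 2*O*(195 + O)/3 (X(O) = 5 + ((O + 195)*(O + O))/3 = 5 + ((195 + O)*(2*O))/3 = 5 + (2*O*(195 + O))/3 = 5 + 2*O*(195 + O)/3)
V = 37636 (V = (-370 - 1*(-176))² = (-370 + 176)² = (-194)² = 37636)
V/X(-455) = 37636/(5 + 130*(-455) + (⅔)*(-455)²) = 37636/(5 - 59150 + (⅔)*207025) = 37636/(5 - 59150 + 414050/3) = 37636/(236615/3) = 37636*(3/236615) = 112908/236615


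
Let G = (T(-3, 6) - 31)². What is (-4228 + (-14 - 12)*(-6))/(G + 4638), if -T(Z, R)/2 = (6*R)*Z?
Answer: -4072/38863 ≈ -0.10478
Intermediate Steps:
T(Z, R) = -12*R*Z (T(Z, R) = -2*6*R*Z = -12*R*Z)
G = 34225 (G = (-12*6*(-3) - 31)² = (216 - 31)² = 185² = 34225)
(-4228 + (-14 - 12)*(-6))/(G + 4638) = (-4228 + (-14 - 12)*(-6))/(34225 + 4638) = (-4228 - 26*(-6))/38863 = (-4228 + 156)*(1/38863) = -4072*1/38863 = -4072/38863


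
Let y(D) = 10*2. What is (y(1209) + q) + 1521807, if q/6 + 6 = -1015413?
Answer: -4570687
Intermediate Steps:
q = -6092514 (q = -36 + 6*(-1015413) = -36 - 6092478 = -6092514)
y(D) = 20
(y(1209) + q) + 1521807 = (20 - 6092514) + 1521807 = -6092494 + 1521807 = -4570687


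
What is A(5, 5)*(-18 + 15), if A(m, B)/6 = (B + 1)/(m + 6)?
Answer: -108/11 ≈ -9.8182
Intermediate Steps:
A(m, B) = 6*(1 + B)/(6 + m) (A(m, B) = 6*((B + 1)/(m + 6)) = 6*((1 + B)/(6 + m)) = 6*(1 + B)/(6 + m))
A(5, 5)*(-18 + 15) = (6*(1 + 5)/(6 + 5))*(-18 + 15) = (6*6/11)*(-3) = (6*(1/11)*6)*(-3) = (36/11)*(-3) = -108/11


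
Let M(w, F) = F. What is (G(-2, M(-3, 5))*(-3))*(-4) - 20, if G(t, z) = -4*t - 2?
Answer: 52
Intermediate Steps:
G(t, z) = -2 - 4*t
(G(-2, M(-3, 5))*(-3))*(-4) - 20 = ((-2 - 4*(-2))*(-3))*(-4) - 20 = ((-2 + 8)*(-3))*(-4) - 20 = (6*(-3))*(-4) - 20 = -18*(-4) - 20 = 72 - 20 = 52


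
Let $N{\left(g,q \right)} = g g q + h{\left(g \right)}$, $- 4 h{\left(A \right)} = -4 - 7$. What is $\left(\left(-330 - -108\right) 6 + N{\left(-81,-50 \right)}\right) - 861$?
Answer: $- \frac{1320961}{4} \approx -3.3024 \cdot 10^{5}$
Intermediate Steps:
$h{\left(A \right)} = \frac{11}{4}$ ($h{\left(A \right)} = - \frac{-4 - 7}{4} = \left(- \frac{1}{4}\right) \left(-11\right) = \frac{11}{4}$)
$N{\left(g,q \right)} = \frac{11}{4} + q g^{2}$ ($N{\left(g,q \right)} = g g q + \frac{11}{4} = g^{2} q + \frac{11}{4} = q g^{2} + \frac{11}{4} = \frac{11}{4} + q g^{2}$)
$\left(\left(-330 - -108\right) 6 + N{\left(-81,-50 \right)}\right) - 861 = \left(\left(-330 - -108\right) 6 + \left(\frac{11}{4} - 50 \left(-81\right)^{2}\right)\right) - 861 = \left(\left(-330 + 108\right) 6 + \left(\frac{11}{4} - 328050\right)\right) - 861 = \left(\left(-222\right) 6 + \left(\frac{11}{4} - 328050\right)\right) - 861 = \left(-1332 - \frac{1312189}{4}\right) - 861 = - \frac{1317517}{4} - 861 = - \frac{1320961}{4}$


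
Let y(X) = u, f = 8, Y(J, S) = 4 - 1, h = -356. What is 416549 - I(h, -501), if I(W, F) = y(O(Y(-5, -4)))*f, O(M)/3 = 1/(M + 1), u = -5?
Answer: 416589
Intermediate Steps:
Y(J, S) = 3
O(M) = 3/(1 + M) (O(M) = 3/(M + 1) = 3/(1 + M))
y(X) = -5
I(W, F) = -40 (I(W, F) = -5*8 = -40)
416549 - I(h, -501) = 416549 - 1*(-40) = 416549 + 40 = 416589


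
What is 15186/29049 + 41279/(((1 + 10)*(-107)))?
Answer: -393746583/11396891 ≈ -34.549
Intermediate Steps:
15186/29049 + 41279/(((1 + 10)*(-107))) = 15186*(1/29049) + 41279/((11*(-107))) = 5062/9683 + 41279/(-1177) = 5062/9683 + 41279*(-1/1177) = 5062/9683 - 41279/1177 = -393746583/11396891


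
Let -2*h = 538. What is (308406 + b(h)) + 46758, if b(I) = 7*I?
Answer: 353281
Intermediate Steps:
h = -269 (h = -½*538 = -269)
(308406 + b(h)) + 46758 = (308406 + 7*(-269)) + 46758 = (308406 - 1883) + 46758 = 306523 + 46758 = 353281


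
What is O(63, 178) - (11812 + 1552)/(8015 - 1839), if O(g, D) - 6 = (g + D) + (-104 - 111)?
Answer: 46067/1544 ≈ 29.836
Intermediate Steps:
O(g, D) = -209 + D + g (O(g, D) = 6 + ((g + D) + (-104 - 111)) = 6 + ((D + g) - 215) = 6 + (-215 + D + g) = -209 + D + g)
O(63, 178) - (11812 + 1552)/(8015 - 1839) = (-209 + 178 + 63) - (11812 + 1552)/(8015 - 1839) = 32 - 13364/6176 = 32 - 1*3341/1544 = 32 - 3341/1544 = 46067/1544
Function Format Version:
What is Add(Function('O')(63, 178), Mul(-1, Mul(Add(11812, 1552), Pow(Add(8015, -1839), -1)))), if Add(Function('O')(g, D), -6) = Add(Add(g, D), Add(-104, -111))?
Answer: Rational(46067, 1544) ≈ 29.836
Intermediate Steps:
Function('O')(g, D) = Add(-209, D, g) (Function('O')(g, D) = Add(6, Add(Add(g, D), Add(-104, -111))) = Add(6, Add(Add(D, g), -215)) = Add(6, Add(-215, D, g)) = Add(-209, D, g))
Add(Function('O')(63, 178), Mul(-1, Mul(Add(11812, 1552), Pow(Add(8015, -1839), -1)))) = Add(Add(-209, 178, 63), Mul(-1, Mul(Add(11812, 1552), Pow(Add(8015, -1839), -1)))) = Add(32, Mul(-1, Mul(13364, Pow(6176, -1)))) = Add(32, Mul(-1, Mul(13364, Rational(1, 6176)))) = Add(32, Mul(-1, Rational(3341, 1544))) = Add(32, Rational(-3341, 1544)) = Rational(46067, 1544)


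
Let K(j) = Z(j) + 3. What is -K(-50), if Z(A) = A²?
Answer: -2503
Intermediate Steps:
K(j) = 3 + j² (K(j) = j² + 3 = 3 + j²)
-K(-50) = -(3 + (-50)²) = -(3 + 2500) = -1*2503 = -2503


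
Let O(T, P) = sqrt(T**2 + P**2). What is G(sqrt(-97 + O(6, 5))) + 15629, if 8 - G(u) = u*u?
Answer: 15734 - sqrt(61) ≈ 15726.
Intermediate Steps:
O(T, P) = sqrt(P**2 + T**2)
G(u) = 8 - u**2 (G(u) = 8 - u*u = 8 - u**2)
G(sqrt(-97 + O(6, 5))) + 15629 = (8 - (sqrt(-97 + sqrt(5**2 + 6**2)))**2) + 15629 = (8 - (sqrt(-97 + sqrt(25 + 36)))**2) + 15629 = (8 - (sqrt(-97 + sqrt(61)))**2) + 15629 = (8 - (-97 + sqrt(61))) + 15629 = (8 + (97 - sqrt(61))) + 15629 = (105 - sqrt(61)) + 15629 = 15734 - sqrt(61)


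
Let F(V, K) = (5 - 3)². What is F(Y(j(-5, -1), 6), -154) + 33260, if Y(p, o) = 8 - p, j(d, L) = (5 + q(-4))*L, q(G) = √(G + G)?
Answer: 33264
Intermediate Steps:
q(G) = √2*√G (q(G) = √(2*G) = √2*√G)
j(d, L) = L*(5 + 2*I*√2) (j(d, L) = (5 + √2*√(-4))*L = (5 + √2*(2*I))*L = (5 + 2*I*√2)*L = L*(5 + 2*I*√2))
F(V, K) = 4 (F(V, K) = 2² = 4)
F(Y(j(-5, -1), 6), -154) + 33260 = 4 + 33260 = 33264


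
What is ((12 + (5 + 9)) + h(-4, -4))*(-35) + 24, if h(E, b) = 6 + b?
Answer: -956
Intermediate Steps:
((12 + (5 + 9)) + h(-4, -4))*(-35) + 24 = ((12 + (5 + 9)) + (6 - 4))*(-35) + 24 = ((12 + 14) + 2)*(-35) + 24 = (26 + 2)*(-35) + 24 = 28*(-35) + 24 = -980 + 24 = -956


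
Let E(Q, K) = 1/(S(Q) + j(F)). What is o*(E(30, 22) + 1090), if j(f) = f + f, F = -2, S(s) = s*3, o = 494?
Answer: 23154027/43 ≈ 5.3847e+5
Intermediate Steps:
S(s) = 3*s
j(f) = 2*f
E(Q, K) = 1/(-4 + 3*Q) (E(Q, K) = 1/(3*Q + 2*(-2)) = 1/(3*Q - 4) = 1/(-4 + 3*Q))
o*(E(30, 22) + 1090) = 494*(1/(-4 + 3*30) + 1090) = 494*(1/(-4 + 90) + 1090) = 494*(1/86 + 1090) = 494*(93741/86) = 23154027/43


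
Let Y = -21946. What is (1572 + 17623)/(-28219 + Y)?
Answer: -3839/10033 ≈ -0.38264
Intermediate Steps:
(1572 + 17623)/(-28219 + Y) = (1572 + 17623)/(-28219 - 21946) = 19195/(-50165) = 19195*(-1/50165) = -3839/10033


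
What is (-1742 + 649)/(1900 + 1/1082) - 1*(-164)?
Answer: 335968738/2055801 ≈ 163.42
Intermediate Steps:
(-1742 + 649)/(1900 + 1/1082) - 1*(-164) = -1093/(1900 + 1/1082) + 164 = -1093/2055801/1082 + 164 = -1093*1082/2055801 + 164 = -1182626/2055801 + 164 = 335968738/2055801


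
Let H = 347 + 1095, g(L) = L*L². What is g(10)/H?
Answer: 500/721 ≈ 0.69348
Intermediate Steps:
g(L) = L³
H = 1442
g(10)/H = 10³/1442 = (1/1442)*1000 = 500/721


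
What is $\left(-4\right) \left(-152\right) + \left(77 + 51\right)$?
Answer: $736$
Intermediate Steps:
$\left(-4\right) \left(-152\right) + \left(77 + 51\right) = 608 + 128 = 736$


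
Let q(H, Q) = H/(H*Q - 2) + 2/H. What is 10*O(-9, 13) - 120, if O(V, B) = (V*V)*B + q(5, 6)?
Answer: 145821/14 ≈ 10416.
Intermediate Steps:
q(H, Q) = 2/H + H/(-2 + H*Q) (q(H, Q) = H/(-2 + H*Q) + 2/H = 2/H + H/(-2 + H*Q))
O(V, B) = 81/140 + B*V**2 (O(V, B) = (V*V)*B + (-4 + 5**2 + 2*5*6)/(5*(-2 + 5*6)) = V**2*B + (-4 + 25 + 60)/(5*(-2 + 30)) = B*V**2 + (1/5)*81/28 = B*V**2 + (1/5)*(1/28)*81 = B*V**2 + 81/140 = 81/140 + B*V**2)
10*O(-9, 13) - 120 = 10*(81/140 + 13*(-9)**2) - 120 = 10*(81/140 + 13*81) - 120 = 10*(81/140 + 1053) - 120 = 10*(147501/140) - 120 = 147501/14 - 120 = 145821/14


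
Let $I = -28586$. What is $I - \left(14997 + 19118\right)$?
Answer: $-62701$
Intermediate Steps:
$I - \left(14997 + 19118\right) = -28586 - \left(14997 + 19118\right) = -28586 - 34115 = -62701$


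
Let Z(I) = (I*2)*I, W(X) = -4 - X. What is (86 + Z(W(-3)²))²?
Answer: 7744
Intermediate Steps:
Z(I) = 2*I² (Z(I) = (2*I)*I = 2*I²)
(86 + Z(W(-3)²))² = (86 + 2*((-4 - 1*(-3))²)²)² = (86 + 2*((-4 + 3)²)²)² = (86 + 2*((-1)²)²)² = (86 + 2*1²)² = (86 + 2*1)² = (86 + 2)² = 88² = 7744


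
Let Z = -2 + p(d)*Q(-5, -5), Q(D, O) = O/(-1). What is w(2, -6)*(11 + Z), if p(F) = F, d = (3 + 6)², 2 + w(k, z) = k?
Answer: 0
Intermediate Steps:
w(k, z) = -2 + k
Q(D, O) = -O (Q(D, O) = O*(-1) = -O)
d = 81 (d = 9² = 81)
Z = 403 (Z = -2 + 81*(-1*(-5)) = -2 + 81*5 = -2 + 405 = 403)
w(2, -6)*(11 + Z) = (-2 + 2)*(11 + 403) = 0*414 = 0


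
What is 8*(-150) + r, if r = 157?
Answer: -1043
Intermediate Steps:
8*(-150) + r = 8*(-150) + 157 = -1200 + 157 = -1043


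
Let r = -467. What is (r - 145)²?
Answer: 374544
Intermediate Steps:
(r - 145)² = (-467 - 145)² = (-612)² = 374544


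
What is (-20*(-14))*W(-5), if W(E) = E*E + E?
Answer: 5600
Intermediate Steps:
W(E) = E + E² (W(E) = E² + E = E + E²)
(-20*(-14))*W(-5) = (-20*(-14))*(-5*(1 - 5)) = 280*(-5*(-4)) = 280*20 = 5600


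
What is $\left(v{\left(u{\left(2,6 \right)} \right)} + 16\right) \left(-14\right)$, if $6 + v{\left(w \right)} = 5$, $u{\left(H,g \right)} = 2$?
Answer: $-210$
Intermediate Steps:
$v{\left(w \right)} = -1$ ($v{\left(w \right)} = -6 + 5 = -1$)
$\left(v{\left(u{\left(2,6 \right)} \right)} + 16\right) \left(-14\right) = \left(-1 + 16\right) \left(-14\right) = 15 \left(-14\right) = -210$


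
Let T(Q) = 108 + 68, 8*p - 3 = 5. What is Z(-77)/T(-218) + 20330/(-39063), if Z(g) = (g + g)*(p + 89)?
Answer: -12386165/156252 ≈ -79.270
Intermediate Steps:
p = 1 (p = 3/8 + (1/8)*5 = 3/8 + 5/8 = 1)
T(Q) = 176
Z(g) = 180*g (Z(g) = (g + g)*(1 + 89) = (2*g)*90 = 180*g)
Z(-77)/T(-218) + 20330/(-39063) = (180*(-77))/176 + 20330/(-39063) = -13860*1/176 + 20330*(-1/39063) = -315/4 - 20330/39063 = -12386165/156252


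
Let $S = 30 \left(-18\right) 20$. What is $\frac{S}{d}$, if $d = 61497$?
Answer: $- \frac{1200}{6833} \approx -0.17562$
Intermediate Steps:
$S = -10800$ ($S = \left(-540\right) 20 = -10800$)
$\frac{S}{d} = - \frac{10800}{61497} = \left(-10800\right) \frac{1}{61497} = - \frac{1200}{6833}$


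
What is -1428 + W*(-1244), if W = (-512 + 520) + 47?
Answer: -69848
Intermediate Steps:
W = 55 (W = 8 + 47 = 55)
-1428 + W*(-1244) = -1428 + 55*(-1244) = -1428 - 68420 = -69848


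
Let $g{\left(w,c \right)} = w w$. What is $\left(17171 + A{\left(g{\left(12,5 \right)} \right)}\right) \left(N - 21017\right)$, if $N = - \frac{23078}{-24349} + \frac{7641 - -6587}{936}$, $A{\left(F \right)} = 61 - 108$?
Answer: $- \frac{26269058298166}{73047} \approx -3.5962 \cdot 10^{8}$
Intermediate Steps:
$g{\left(w,c \right)} = w^{2}$
$A{\left(F \right)} = -47$ ($A{\left(F \right)} = 61 - 108 = -47$)
$N = \frac{7077665}{438282}$ ($N = \left(-23078\right) \left(- \frac{1}{24349}\right) + \left(7641 + 6587\right) \frac{1}{936} = \frac{23078}{24349} + 14228 \cdot \frac{1}{936} = \frac{23078}{24349} + \frac{3557}{234} = \frac{7077665}{438282} \approx 16.149$)
$\left(17171 + A{\left(g{\left(12,5 \right)} \right)}\right) \left(N - 21017\right) = \left(17171 - 47\right) \left(\frac{7077665}{438282} - 21017\right) = 17124 \left(- \frac{9204295129}{438282}\right) = - \frac{26269058298166}{73047}$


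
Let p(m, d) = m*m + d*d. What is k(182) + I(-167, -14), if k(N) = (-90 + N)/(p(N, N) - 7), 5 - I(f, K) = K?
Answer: 1258671/66241 ≈ 19.001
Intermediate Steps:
p(m, d) = d² + m² (p(m, d) = m² + d² = d² + m²)
I(f, K) = 5 - K
k(N) = (-90 + N)/(-7 + 2*N²) (k(N) = (-90 + N)/((N² + N²) - 7) = (-90 + N)/(2*N² - 7) = (-90 + N)/(-7 + 2*N²))
k(182) + I(-167, -14) = (-90 + 182)/(-7 + 2*182²) + (5 - 1*(-14)) = 92/(-7 + 2*33124) + (5 + 14) = 92/(-7 + 66248) + 19 = 92/66241 + 19 = 1258671/66241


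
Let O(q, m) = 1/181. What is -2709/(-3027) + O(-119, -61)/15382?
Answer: 2514081235/2809199278 ≈ 0.89495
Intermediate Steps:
O(q, m) = 1/181
-2709/(-3027) + O(-119, -61)/15382 = -2709/(-3027) + (1/181)/15382 = -2709*(-1/3027) + (1/181)*(1/15382) = 903/1009 + 1/2784142 = 2514081235/2809199278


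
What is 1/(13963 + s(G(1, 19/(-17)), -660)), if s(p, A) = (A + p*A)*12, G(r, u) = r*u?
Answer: 17/253211 ≈ 6.7138e-5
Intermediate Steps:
s(p, A) = 12*A + 12*A*p (s(p, A) = (A + A*p)*12 = 12*A + 12*A*p)
1/(13963 + s(G(1, 19/(-17)), -660)) = 1/(13963 + 12*(-660)*(1 + 1*(19/(-17)))) = 1/(13963 + 12*(-660)*(1 + 1*(19*(-1/17)))) = 1/(13963 + 12*(-660)*(1 + 1*(-19/17))) = 1/(13963 + 12*(-660)*(1 - 19/17)) = 1/(13963 + 12*(-660)*(-2/17)) = 1/(13963 + 15840/17) = 1/(253211/17) = 17/253211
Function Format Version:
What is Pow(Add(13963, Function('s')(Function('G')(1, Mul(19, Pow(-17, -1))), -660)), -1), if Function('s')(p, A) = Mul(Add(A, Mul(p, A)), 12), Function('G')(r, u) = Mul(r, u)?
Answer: Rational(17, 253211) ≈ 6.7138e-5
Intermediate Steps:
Function('s')(p, A) = Add(Mul(12, A), Mul(12, A, p)) (Function('s')(p, A) = Mul(Add(A, Mul(A, p)), 12) = Add(Mul(12, A), Mul(12, A, p)))
Pow(Add(13963, Function('s')(Function('G')(1, Mul(19, Pow(-17, -1))), -660)), -1) = Pow(Add(13963, Mul(12, -660, Add(1, Mul(1, Mul(19, Pow(-17, -1)))))), -1) = Pow(Add(13963, Mul(12, -660, Add(1, Mul(1, Mul(19, Rational(-1, 17)))))), -1) = Pow(Add(13963, Mul(12, -660, Add(1, Mul(1, Rational(-19, 17))))), -1) = Pow(Add(13963, Mul(12, -660, Add(1, Rational(-19, 17)))), -1) = Pow(Add(13963, Mul(12, -660, Rational(-2, 17))), -1) = Pow(Add(13963, Rational(15840, 17)), -1) = Pow(Rational(253211, 17), -1) = Rational(17, 253211)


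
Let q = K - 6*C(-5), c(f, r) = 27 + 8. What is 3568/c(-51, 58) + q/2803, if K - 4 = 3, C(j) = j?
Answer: 10002399/98105 ≈ 101.96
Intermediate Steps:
K = 7 (K = 4 + 3 = 7)
c(f, r) = 35
q = 37 (q = 7 - 6*(-5) = 7 + 30 = 37)
3568/c(-51, 58) + q/2803 = 3568/35 + 37/2803 = 10002399/98105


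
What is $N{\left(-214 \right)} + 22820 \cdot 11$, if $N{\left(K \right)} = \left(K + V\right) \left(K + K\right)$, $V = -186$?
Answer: $422220$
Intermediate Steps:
$N{\left(K \right)} = 2 K \left(-186 + K\right)$ ($N{\left(K \right)} = \left(K - 186\right) \left(K + K\right) = \left(-186 + K\right) 2 K = 2 K \left(-186 + K\right)$)
$N{\left(-214 \right)} + 22820 \cdot 11 = 2 \left(-214\right) \left(-186 - 214\right) + 22820 \cdot 11 = 2 \left(-214\right) \left(-400\right) + 251020 = 171200 + 251020 = 422220$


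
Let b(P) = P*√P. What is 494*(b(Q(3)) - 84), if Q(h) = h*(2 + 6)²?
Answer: -41496 + 758784*√3 ≈ 1.2728e+6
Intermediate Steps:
Q(h) = 64*h (Q(h) = h*8² = h*64 = 64*h)
b(P) = P^(3/2)
494*(b(Q(3)) - 84) = 494*((64*3)^(3/2) - 84) = 494*(192^(3/2) - 84) = 494*(1536*√3 - 84) = 494*(-84 + 1536*√3) = -41496 + 758784*√3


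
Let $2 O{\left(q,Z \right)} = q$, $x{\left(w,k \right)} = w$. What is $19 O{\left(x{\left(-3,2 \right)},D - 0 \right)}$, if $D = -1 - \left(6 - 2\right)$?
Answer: $- \frac{57}{2} \approx -28.5$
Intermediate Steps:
$D = -5$ ($D = -1 - 4 = -5$)
$O{\left(q,Z \right)} = \frac{q}{2}$
$19 O{\left(x{\left(-3,2 \right)},D - 0 \right)} = 19 \cdot \frac{1}{2} \left(-3\right) = 19 \left(- \frac{3}{2}\right) = - \frac{57}{2}$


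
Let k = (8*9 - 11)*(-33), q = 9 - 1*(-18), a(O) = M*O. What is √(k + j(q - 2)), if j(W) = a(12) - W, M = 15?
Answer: I*√1858 ≈ 43.104*I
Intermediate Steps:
a(O) = 15*O
q = 27 (q = 9 + 18 = 27)
k = -2013 (k = (72 - 11)*(-33) = 61*(-33) = -2013)
j(W) = 180 - W (j(W) = 15*12 - W = 180 - W)
√(k + j(q - 2)) = √(-2013 + (180 - (27 - 2))) = √(-2013 + (180 - 1*25)) = √(-2013 + (180 - 25)) = √(-2013 + 155) = √(-1858) = I*√1858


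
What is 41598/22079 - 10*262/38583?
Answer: 1547128654/851874057 ≈ 1.8161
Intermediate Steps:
41598/22079 - 10*262/38583 = 41598*(1/22079) - 2620*1/38583 = 41598/22079 - 2620/38583 = 1547128654/851874057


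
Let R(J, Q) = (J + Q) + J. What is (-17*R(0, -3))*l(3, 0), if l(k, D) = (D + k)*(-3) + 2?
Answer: -357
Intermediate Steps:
R(J, Q) = Q + 2*J
l(k, D) = 2 - 3*D - 3*k (l(k, D) = (-3*D - 3*k) + 2 = 2 - 3*D - 3*k)
(-17*R(0, -3))*l(3, 0) = (-17*(-3 + 2*0))*(2 - 3*0 - 3*3) = (-17*(-3 + 0))*(2 + 0 - 9) = -17*(-3)*(-7) = 51*(-7) = -357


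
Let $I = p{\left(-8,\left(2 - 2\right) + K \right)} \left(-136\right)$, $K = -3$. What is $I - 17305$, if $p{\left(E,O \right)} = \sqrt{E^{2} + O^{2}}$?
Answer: $-17305 - 136 \sqrt{73} \approx -18467.0$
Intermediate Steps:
$I = - 136 \sqrt{73}$ ($I = \sqrt{\left(-8\right)^{2} + \left(\left(2 - 2\right) - 3\right)^{2}} \left(-136\right) = \sqrt{64 + \left(0 - 3\right)^{2}} \left(-136\right) = \sqrt{64 + \left(-3\right)^{2}} \left(-136\right) = \sqrt{64 + 9} \left(-136\right) = \sqrt{73} \left(-136\right) = - 136 \sqrt{73} \approx -1162.0$)
$I - 17305 = - 136 \sqrt{73} - 17305 = -17305 - 136 \sqrt{73}$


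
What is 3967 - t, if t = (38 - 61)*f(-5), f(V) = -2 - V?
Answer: 4036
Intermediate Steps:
t = -69 (t = (38 - 61)*(-2 - 1*(-5)) = -23*(-2 + 5) = -23*3 = -69)
3967 - t = 3967 - 1*(-69) = 3967 + 69 = 4036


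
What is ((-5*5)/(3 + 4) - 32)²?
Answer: 62001/49 ≈ 1265.3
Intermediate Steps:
((-5*5)/(3 + 4) - 32)² = (-25/7 - 32)² = (-249/7)² = 62001/49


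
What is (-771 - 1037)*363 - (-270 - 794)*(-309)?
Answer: -985080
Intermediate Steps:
(-771 - 1037)*363 - (-270 - 794)*(-309) = -1808*363 - (-1064)*(-309) = -656304 - 1*328776 = -656304 - 328776 = -985080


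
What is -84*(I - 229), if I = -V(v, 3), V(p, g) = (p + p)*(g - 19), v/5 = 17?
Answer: -209244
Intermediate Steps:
v = 85 (v = 5*17 = 85)
V(p, g) = 2*p*(-19 + g) (V(p, g) = (2*p)*(-19 + g) = 2*p*(-19 + g))
I = 2720 (I = -2*85*(-19 + 3) = -2*85*(-16) = -1*(-2720) = 2720)
-84*(I - 229) = -84*(2720 - 229) = -84*2491 = -209244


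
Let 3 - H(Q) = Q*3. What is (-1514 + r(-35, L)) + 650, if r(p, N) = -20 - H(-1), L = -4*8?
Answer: -890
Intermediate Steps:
H(Q) = 3 - 3*Q (H(Q) = 3 - Q*3 = 3 - 3*Q)
L = -32
r(p, N) = -26 (r(p, N) = -20 - (3 - 3*(-1)) = -20 - (3 + 3) = -20 - 1*6 = -20 - 6 = -26)
(-1514 + r(-35, L)) + 650 = (-1514 - 26) + 650 = -1540 + 650 = -890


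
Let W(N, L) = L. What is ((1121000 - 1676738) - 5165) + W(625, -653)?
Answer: -561556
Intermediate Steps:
((1121000 - 1676738) - 5165) + W(625, -653) = ((1121000 - 1676738) - 5165) - 653 = (-555738 - 5165) - 653 = -560903 - 653 = -561556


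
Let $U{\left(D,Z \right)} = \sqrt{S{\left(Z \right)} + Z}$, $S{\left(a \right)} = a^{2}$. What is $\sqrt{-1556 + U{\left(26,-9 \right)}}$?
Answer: $\sqrt{-1556 + 6 \sqrt{2}} \approx 39.338 i$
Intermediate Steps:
$U{\left(D,Z \right)} = \sqrt{Z + Z^{2}}$ ($U{\left(D,Z \right)} = \sqrt{Z^{2} + Z} = \sqrt{Z + Z^{2}}$)
$\sqrt{-1556 + U{\left(26,-9 \right)}} = \sqrt{-1556 + \sqrt{- 9 \left(1 - 9\right)}} = \sqrt{-1556 + \sqrt{\left(-9\right) \left(-8\right)}} = \sqrt{-1556 + \sqrt{72}} = \sqrt{-1556 + 6 \sqrt{2}}$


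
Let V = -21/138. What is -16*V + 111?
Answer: 2609/23 ≈ 113.43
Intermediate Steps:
V = -7/46 (V = -21*1/138 = -7/46 ≈ -0.15217)
-16*V + 111 = -16*(-7/46) + 111 = 56/23 + 111 = 2609/23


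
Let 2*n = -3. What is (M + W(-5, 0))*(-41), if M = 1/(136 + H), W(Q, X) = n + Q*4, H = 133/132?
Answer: 31873031/36170 ≈ 881.20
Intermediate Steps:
n = -3/2 (n = (1/2)*(-3) = -3/2 ≈ -1.5000)
H = 133/132 (H = 133*(1/132) = 133/132 ≈ 1.0076)
W(Q, X) = -3/2 + 4*Q (W(Q, X) = -3/2 + Q*4 = -3/2 + 4*Q)
M = 132/18085 (M = 1/(136 + 133/132) = 1/(18085/132) = 132/18085 ≈ 0.0072989)
(M + W(-5, 0))*(-41) = (132/18085 + (-3/2 + 4*(-5)))*(-41) = (132/18085 + (-3/2 - 20))*(-41) = (132/18085 - 43/2)*(-41) = -777391/36170*(-41) = 31873031/36170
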